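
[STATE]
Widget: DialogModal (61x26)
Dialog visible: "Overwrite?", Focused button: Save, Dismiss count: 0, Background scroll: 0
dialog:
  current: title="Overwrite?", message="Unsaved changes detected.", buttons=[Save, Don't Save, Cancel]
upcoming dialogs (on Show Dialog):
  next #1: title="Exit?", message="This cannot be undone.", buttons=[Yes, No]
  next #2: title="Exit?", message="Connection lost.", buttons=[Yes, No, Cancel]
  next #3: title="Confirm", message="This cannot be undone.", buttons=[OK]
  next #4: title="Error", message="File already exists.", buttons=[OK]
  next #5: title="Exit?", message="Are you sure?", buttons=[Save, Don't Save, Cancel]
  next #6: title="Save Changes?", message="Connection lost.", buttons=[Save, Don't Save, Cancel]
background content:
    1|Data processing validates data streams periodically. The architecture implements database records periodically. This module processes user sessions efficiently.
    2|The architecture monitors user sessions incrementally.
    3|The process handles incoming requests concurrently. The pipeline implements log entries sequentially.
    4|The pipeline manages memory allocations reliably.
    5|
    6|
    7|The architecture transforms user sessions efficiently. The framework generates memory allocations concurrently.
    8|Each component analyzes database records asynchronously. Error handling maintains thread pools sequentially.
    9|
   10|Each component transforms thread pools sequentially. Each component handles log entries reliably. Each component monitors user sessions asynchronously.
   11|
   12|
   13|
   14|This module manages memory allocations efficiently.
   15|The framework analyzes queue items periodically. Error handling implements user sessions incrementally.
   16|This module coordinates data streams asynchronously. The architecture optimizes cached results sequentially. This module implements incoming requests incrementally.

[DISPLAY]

Data processing validates data streams periodically. The arch
The architecture monitors user sessions incrementally.       
The process handles incoming requests concurrently. The pipel
The pipeline manages memory allocations reliably.            
                                                             
                                                             
The architecture transforms user sessions efficiently. The fr
Each component analyzes database records asynchronously. Erro
                                                             
Each component transforms thread pools sequentially. Each com
              ┌──────────────────────────────┐               
              │          Overwrite?          │               
              │  Unsaved changes detected.   │               
This module ma│ [Save]  Don't Save   Cancel  │ntly.          
The framework └──────────────────────────────┘y. Error handli
This module coordinates data streams asynchronously. The arch
                                                             
                                                             
                                                             
                                                             
                                                             
                                                             
                                                             
                                                             
                                                             
                                                             


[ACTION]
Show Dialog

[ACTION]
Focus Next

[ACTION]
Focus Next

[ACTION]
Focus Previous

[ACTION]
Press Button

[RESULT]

Data processing validates data streams periodically. The arch
The architecture monitors user sessions incrementally.       
The process handles incoming requests concurrently. The pipel
The pipeline manages memory allocations reliably.            
                                                             
                                                             
The architecture transforms user sessions efficiently. The fr
Each component analyzes database records asynchronously. Erro
                                                             
Each component transforms thread pools sequentially. Each com
                                                             
                                                             
                                                             
This module manages memory allocations efficiently.          
The framework analyzes queue items periodically. Error handli
This module coordinates data streams asynchronously. The arch
                                                             
                                                             
                                                             
                                                             
                                                             
                                                             
                                                             
                                                             
                                                             
                                                             


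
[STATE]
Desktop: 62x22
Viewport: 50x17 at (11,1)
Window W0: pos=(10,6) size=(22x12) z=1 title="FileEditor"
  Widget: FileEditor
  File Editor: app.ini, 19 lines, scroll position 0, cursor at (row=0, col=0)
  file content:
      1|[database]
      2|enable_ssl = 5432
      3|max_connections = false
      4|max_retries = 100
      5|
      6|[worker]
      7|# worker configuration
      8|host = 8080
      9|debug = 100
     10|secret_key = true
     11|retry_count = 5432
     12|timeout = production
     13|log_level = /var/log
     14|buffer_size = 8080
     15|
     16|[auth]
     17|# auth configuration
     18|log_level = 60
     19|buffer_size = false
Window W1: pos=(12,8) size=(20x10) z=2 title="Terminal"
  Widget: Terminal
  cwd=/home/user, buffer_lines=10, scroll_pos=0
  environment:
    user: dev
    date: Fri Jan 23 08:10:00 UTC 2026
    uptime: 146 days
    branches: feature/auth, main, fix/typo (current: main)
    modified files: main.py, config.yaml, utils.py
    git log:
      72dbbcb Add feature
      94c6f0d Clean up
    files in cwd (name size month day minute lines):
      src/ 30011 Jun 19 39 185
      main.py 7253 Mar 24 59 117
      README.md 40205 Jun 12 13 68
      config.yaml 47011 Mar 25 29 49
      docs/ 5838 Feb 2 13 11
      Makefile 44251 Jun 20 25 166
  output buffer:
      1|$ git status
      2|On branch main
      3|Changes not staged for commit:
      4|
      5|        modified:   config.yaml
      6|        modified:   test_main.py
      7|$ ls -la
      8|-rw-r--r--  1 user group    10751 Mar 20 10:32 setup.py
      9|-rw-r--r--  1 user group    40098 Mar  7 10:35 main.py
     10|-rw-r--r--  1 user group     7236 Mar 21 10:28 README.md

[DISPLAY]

                                                  
                                                  
                                                  
                                                  
                                                  
━━━━━━━━━━━━━━━━━━━━┓                             
 FileEditor         ┃                             
─┏━━━━━━━━━━━━━━━━━━┓                             
█┃ Terminal         ┃                             
e┠──────────────────┨                             
m┃$ git status      ┃                             
m┃On branch main    ┃                             
 ┃Changes not staged┃                             
[┃                  ┃                             
#┃        modified: ┃                             
h┃        modified: ┃                             
━┗━━━━━━━━━━━━━━━━━━┛                             


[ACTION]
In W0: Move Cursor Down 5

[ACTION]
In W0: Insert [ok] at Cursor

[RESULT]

                                                  
                                                  
                                                  
                                                  
                                                  
━━━━━━━━━━━━━━━━━━━━┓                             
 FileEditor         ┃                             
─┏━━━━━━━━━━━━━━━━━━┓                             
[┃ Terminal         ┃                             
e┠──────────────────┨                             
m┃$ git status      ┃                             
m┃On branch main    ┃                             
 ┃Changes not staged┃                             
o┃                  ┃                             
#┃        modified: ┃                             
h┃        modified: ┃                             
━┗━━━━━━━━━━━━━━━━━━┛                             


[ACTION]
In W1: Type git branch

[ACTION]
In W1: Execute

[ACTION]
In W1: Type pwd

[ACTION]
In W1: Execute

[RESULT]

                                                  
                                                  
                                                  
                                                  
                                                  
━━━━━━━━━━━━━━━━━━━━┓                             
 FileEditor         ┃                             
─┏━━━━━━━━━━━━━━━━━━┓                             
[┃ Terminal         ┃                             
e┠──────────────────┨                             
m┃  feature/auth    ┃                             
m┃* main            ┃                             
 ┃  fix/typo        ┃                             
o┃$ pwd             ┃                             
#┃/home/user        ┃                             
h┃$ █               ┃                             
━┗━━━━━━━━━━━━━━━━━━┛                             


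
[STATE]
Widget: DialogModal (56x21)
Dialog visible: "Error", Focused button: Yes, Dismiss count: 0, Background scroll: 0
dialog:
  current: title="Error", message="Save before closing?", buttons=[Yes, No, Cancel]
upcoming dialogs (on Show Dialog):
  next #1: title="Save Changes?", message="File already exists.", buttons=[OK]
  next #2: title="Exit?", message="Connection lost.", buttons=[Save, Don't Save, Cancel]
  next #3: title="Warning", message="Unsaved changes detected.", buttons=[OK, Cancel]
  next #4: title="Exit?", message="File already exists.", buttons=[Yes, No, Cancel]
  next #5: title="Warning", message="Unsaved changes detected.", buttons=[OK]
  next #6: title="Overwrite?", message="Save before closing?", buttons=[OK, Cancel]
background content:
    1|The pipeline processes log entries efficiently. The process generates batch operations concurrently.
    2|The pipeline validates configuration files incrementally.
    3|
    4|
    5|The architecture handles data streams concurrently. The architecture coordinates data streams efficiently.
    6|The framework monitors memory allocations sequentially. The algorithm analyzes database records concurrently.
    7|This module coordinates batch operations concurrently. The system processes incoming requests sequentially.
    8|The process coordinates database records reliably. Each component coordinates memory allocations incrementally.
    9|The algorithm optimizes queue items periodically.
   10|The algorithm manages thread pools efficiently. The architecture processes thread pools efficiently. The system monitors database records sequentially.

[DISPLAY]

The pipeline processes log entries efficiently. The proc
The pipeline validates configuration files incrementally
                                                        
                                                        
The architecture handles data streams concurrently. The 
The framework monitors memory allocations sequentially. 
This module coordinates batch operations concurrently. T
The process coordinates database records reliably. Each 
The algorithm op┌──────────────────────┐odically.       
The algorithm ma│        Error         │iently. The arch
                │ Save before closing? │                
                │ [Yes]  No   Cancel   │                
                └──────────────────────┘                
                                                        
                                                        
                                                        
                                                        
                                                        
                                                        
                                                        
                                                        


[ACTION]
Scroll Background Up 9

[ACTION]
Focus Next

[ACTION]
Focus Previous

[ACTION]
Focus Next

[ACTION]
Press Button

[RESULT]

The pipeline processes log entries efficiently. The proc
The pipeline validates configuration files incrementally
                                                        
                                                        
The architecture handles data streams concurrently. The 
The framework monitors memory allocations sequentially. 
This module coordinates batch operations concurrently. T
The process coordinates database records reliably. Each 
The algorithm optimizes queue items periodically.       
The algorithm manages thread pools efficiently. The arch
                                                        
                                                        
                                                        
                                                        
                                                        
                                                        
                                                        
                                                        
                                                        
                                                        
                                                        


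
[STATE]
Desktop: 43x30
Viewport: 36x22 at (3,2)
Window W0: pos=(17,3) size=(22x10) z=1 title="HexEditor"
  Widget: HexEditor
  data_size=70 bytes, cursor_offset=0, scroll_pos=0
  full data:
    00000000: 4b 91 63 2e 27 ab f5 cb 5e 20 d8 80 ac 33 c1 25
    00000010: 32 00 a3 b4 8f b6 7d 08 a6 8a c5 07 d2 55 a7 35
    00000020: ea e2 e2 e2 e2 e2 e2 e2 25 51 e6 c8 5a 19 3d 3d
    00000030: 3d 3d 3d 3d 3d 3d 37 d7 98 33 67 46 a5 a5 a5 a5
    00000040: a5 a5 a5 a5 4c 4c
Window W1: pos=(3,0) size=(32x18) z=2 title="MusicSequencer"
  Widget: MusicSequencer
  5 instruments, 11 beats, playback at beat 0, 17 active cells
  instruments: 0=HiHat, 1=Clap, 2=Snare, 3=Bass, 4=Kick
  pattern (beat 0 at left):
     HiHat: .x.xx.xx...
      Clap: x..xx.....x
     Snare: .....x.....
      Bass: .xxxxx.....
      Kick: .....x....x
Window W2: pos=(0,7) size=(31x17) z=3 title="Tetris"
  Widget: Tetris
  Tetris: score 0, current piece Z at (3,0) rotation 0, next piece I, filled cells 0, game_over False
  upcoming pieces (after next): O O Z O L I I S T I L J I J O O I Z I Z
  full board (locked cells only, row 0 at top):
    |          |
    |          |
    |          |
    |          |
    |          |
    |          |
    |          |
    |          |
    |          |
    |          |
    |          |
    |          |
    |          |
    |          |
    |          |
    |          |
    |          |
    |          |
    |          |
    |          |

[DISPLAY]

┠──────────────────────────────┨    
┃      ▼1234567890             ┃━━━┓
┃ HiHat·█·██·██···             ┃   ┃
┃  Clap█··██·····█             ┃───┨
┃ Snare·····█·····             ┃3 2┃
━━━━━━━━━━━━━━━━━━━━━━━━━━━┓   ┃3 b┃
etris                      ┃   ┃2 e┃
───────────────────────────┨   ┃d 3┃
        │Next:             ┃   ┃5 a┃
        │████              ┃   ┃   ┃
        │                  ┃   ┃━━━┛
        │                  ┃   ┃    
        │                  ┃   ┃    
        │                  ┃   ┃    
        │Score:            ┃   ┃    
        │0                 ┃━━━┛    
        │                  ┃        
        │                  ┃        
        │                  ┃        
        │                  ┃        
        │                  ┃        
━━━━━━━━━━━━━━━━━━━━━━━━━━━┛        


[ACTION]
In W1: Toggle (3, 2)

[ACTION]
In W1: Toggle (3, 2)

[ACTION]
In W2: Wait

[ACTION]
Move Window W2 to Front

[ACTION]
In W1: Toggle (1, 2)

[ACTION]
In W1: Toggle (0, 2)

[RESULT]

┠──────────────────────────────┨    
┃      ▼1234567890             ┃━━━┓
┃ HiHat·████·██···             ┃   ┃
┃  Clap█·███·····█             ┃───┨
┃ Snare·····█·····             ┃3 2┃
━━━━━━━━━━━━━━━━━━━━━━━━━━━┓   ┃3 b┃
etris                      ┃   ┃2 e┃
───────────────────────────┨   ┃d 3┃
        │Next:             ┃   ┃5 a┃
        │████              ┃   ┃   ┃
        │                  ┃   ┃━━━┛
        │                  ┃   ┃    
        │                  ┃   ┃    
        │                  ┃   ┃    
        │Score:            ┃   ┃    
        │0                 ┃━━━┛    
        │                  ┃        
        │                  ┃        
        │                  ┃        
        │                  ┃        
        │                  ┃        
━━━━━━━━━━━━━━━━━━━━━━━━━━━┛        


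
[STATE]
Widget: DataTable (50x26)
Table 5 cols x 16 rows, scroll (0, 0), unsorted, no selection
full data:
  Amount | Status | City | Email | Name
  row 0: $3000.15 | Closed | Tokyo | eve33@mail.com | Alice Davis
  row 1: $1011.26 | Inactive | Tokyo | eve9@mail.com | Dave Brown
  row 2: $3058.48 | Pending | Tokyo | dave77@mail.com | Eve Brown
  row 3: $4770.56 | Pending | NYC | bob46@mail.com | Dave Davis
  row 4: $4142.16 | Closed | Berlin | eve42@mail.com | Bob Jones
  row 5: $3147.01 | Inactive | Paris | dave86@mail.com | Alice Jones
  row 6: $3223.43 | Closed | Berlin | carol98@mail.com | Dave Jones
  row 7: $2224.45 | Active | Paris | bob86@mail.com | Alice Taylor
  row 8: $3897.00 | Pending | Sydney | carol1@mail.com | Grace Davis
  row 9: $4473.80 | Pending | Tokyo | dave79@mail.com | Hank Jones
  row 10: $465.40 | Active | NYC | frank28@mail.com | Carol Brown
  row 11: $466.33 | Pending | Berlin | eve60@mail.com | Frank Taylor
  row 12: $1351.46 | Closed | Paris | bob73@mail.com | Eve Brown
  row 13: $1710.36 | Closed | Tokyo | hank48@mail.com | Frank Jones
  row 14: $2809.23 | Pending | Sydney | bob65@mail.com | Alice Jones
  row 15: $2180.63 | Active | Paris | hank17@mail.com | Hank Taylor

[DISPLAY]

Amount  │Status  │City  │Email           │Name    
────────┼────────┼──────┼────────────────┼────────
$3000.15│Closed  │Tokyo │eve33@mail.com  │Alice Da
$1011.26│Inactive│Tokyo │eve9@mail.com   │Dave Bro
$3058.48│Pending │Tokyo │dave77@mail.com │Eve Brow
$4770.56│Pending │NYC   │bob46@mail.com  │Dave Dav
$4142.16│Closed  │Berlin│eve42@mail.com  │Bob Jone
$3147.01│Inactive│Paris │dave86@mail.com │Alice Jo
$3223.43│Closed  │Berlin│carol98@mail.com│Dave Jon
$2224.45│Active  │Paris │bob86@mail.com  │Alice Ta
$3897.00│Pending │Sydney│carol1@mail.com │Grace Da
$4473.80│Pending │Tokyo │dave79@mail.com │Hank Jon
$465.40 │Active  │NYC   │frank28@mail.com│Carol Br
$466.33 │Pending │Berlin│eve60@mail.com  │Frank Ta
$1351.46│Closed  │Paris │bob73@mail.com  │Eve Brow
$1710.36│Closed  │Tokyo │hank48@mail.com │Frank Jo
$2809.23│Pending │Sydney│bob65@mail.com  │Alice Jo
$2180.63│Active  │Paris │hank17@mail.com │Hank Tay
                                                  
                                                  
                                                  
                                                  
                                                  
                                                  
                                                  
                                                  


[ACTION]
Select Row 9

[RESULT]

Amount  │Status  │City  │Email           │Name    
────────┼────────┼──────┼────────────────┼────────
$3000.15│Closed  │Tokyo │eve33@mail.com  │Alice Da
$1011.26│Inactive│Tokyo │eve9@mail.com   │Dave Bro
$3058.48│Pending │Tokyo │dave77@mail.com │Eve Brow
$4770.56│Pending │NYC   │bob46@mail.com  │Dave Dav
$4142.16│Closed  │Berlin│eve42@mail.com  │Bob Jone
$3147.01│Inactive│Paris │dave86@mail.com │Alice Jo
$3223.43│Closed  │Berlin│carol98@mail.com│Dave Jon
$2224.45│Active  │Paris │bob86@mail.com  │Alice Ta
$3897.00│Pending │Sydney│carol1@mail.com │Grace Da
>4473.80│Pending │Tokyo │dave79@mail.com │Hank Jon
$465.40 │Active  │NYC   │frank28@mail.com│Carol Br
$466.33 │Pending │Berlin│eve60@mail.com  │Frank Ta
$1351.46│Closed  │Paris │bob73@mail.com  │Eve Brow
$1710.36│Closed  │Tokyo │hank48@mail.com │Frank Jo
$2809.23│Pending │Sydney│bob65@mail.com  │Alice Jo
$2180.63│Active  │Paris │hank17@mail.com │Hank Tay
                                                  
                                                  
                                                  
                                                  
                                                  
                                                  
                                                  
                                                  


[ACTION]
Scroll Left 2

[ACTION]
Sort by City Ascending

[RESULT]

Amount  │Status  │City ▲│Email           │Name    
────────┼────────┼──────┼────────────────┼────────
$4142.16│Closed  │Berlin│eve42@mail.com  │Bob Jone
$3223.43│Closed  │Berlin│carol98@mail.com│Dave Jon
$466.33 │Pending │Berlin│eve60@mail.com  │Frank Ta
$4770.56│Pending │NYC   │bob46@mail.com  │Dave Dav
$465.40 │Active  │NYC   │frank28@mail.com│Carol Br
$3147.01│Inactive│Paris │dave86@mail.com │Alice Jo
$2224.45│Active  │Paris │bob86@mail.com  │Alice Ta
$1351.46│Closed  │Paris │bob73@mail.com  │Eve Brow
$2180.63│Active  │Paris │hank17@mail.com │Hank Tay
>3897.00│Pending │Sydney│carol1@mail.com │Grace Da
$2809.23│Pending │Sydney│bob65@mail.com  │Alice Jo
$3000.15│Closed  │Tokyo │eve33@mail.com  │Alice Da
$1011.26│Inactive│Tokyo │eve9@mail.com   │Dave Bro
$3058.48│Pending │Tokyo │dave77@mail.com │Eve Brow
$4473.80│Pending │Tokyo │dave79@mail.com │Hank Jon
$1710.36│Closed  │Tokyo │hank48@mail.com │Frank Jo
                                                  
                                                  
                                                  
                                                  
                                                  
                                                  
                                                  
                                                  


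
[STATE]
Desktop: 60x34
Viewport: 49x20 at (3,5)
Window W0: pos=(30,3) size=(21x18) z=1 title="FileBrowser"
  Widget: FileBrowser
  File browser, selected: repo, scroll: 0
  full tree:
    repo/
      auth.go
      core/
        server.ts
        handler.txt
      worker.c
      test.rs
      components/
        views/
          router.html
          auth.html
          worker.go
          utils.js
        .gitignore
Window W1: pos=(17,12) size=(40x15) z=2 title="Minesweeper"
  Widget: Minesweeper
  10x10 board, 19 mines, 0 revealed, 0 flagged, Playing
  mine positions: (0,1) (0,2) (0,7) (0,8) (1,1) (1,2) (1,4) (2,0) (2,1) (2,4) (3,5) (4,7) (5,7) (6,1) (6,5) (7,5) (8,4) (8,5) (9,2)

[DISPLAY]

                           ┠───────────────────┨ 
                           ┃> [-] repo/        ┃ 
                           ┃    auth.go        ┃ 
                           ┃    [+] core/      ┃ 
                           ┃    worker.c       ┃ 
                           ┃    test.rs        ┃ 
                           ┃    [+] components/┃ 
              ┏━━━━━━━━━━━━━━━━━━━━━━━━━━━━━━━━━━
              ┃ Minesweeper                      
              ┠──────────────────────────────────
              ┃■■■■■■■■■■                        
              ┃■■■■■■■■■■                        
              ┃■■■■■■■■■■                        
              ┃■■■■■■■■■■                        
              ┃■■■■■■■■■■                        
              ┃■■■■■■■■■■                        
              ┃■■■■■■■■■■                        
              ┃■■■■■■■■■■                        
              ┃■■■■■■■■■■                        
              ┃■■■■■■■■■■                        


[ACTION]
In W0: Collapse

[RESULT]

                           ┠───────────────────┨ 
                           ┃> [+] repo/        ┃ 
                           ┃                   ┃ 
                           ┃                   ┃ 
                           ┃                   ┃ 
                           ┃                   ┃ 
                           ┃                   ┃ 
              ┏━━━━━━━━━━━━━━━━━━━━━━━━━━━━━━━━━━
              ┃ Minesweeper                      
              ┠──────────────────────────────────
              ┃■■■■■■■■■■                        
              ┃■■■■■■■■■■                        
              ┃■■■■■■■■■■                        
              ┃■■■■■■■■■■                        
              ┃■■■■■■■■■■                        
              ┃■■■■■■■■■■                        
              ┃■■■■■■■■■■                        
              ┃■■■■■■■■■■                        
              ┃■■■■■■■■■■                        
              ┃■■■■■■■■■■                        


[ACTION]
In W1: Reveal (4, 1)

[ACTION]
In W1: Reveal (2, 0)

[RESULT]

                           ┠───────────────────┨ 
                           ┃> [+] repo/        ┃ 
                           ┃                   ┃ 
                           ┃                   ┃ 
                           ┃                   ┃ 
                           ┃                   ┃ 
                           ┃                   ┃ 
              ┏━━━━━━━━━━━━━━━━━━━━━━━━━━━━━━━━━━
              ┃ Minesweeper                      
              ┠──────────────────────────────────
              ┃■✹✹■■■■✹✹■                        
              ┃■✹✹■✹■■■■■                        
              ┃✹✹■■✹■■■■■                        
              ┃22112✹■■■■                        
              ┃    1■■✹■■                        
              ┃111 1■■✹■■                        
              ┃■✹1 2✹■■■■                        
              ┃■■114✹■■■■                        
              ┃■■■■✹✹■■■■                        
              ┃■■✹■■■■■■■                        


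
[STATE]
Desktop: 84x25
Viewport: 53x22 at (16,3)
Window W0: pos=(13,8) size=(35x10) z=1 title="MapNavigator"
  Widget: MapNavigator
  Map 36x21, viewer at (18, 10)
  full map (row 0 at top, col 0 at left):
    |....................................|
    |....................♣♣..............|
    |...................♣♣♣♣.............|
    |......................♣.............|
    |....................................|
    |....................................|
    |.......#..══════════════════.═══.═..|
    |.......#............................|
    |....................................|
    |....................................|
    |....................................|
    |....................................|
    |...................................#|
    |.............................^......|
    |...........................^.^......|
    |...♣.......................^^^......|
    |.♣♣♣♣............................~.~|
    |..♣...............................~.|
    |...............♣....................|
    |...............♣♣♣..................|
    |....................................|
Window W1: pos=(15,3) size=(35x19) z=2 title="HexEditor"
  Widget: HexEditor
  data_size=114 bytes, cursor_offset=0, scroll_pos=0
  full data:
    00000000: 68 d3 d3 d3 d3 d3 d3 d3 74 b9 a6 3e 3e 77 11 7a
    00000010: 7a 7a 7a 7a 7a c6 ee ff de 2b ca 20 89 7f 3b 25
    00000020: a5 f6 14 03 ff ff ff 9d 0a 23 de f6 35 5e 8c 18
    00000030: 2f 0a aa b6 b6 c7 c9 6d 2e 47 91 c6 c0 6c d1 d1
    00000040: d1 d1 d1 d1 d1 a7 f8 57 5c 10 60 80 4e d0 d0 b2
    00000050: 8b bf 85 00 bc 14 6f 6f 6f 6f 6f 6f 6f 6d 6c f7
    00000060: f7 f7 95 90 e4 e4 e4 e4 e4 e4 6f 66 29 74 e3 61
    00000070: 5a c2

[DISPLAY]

━━━━━━━━━━━━━━━━━━━━━━━━━━━━━━━━━┓                   
 HexEditor                       ┃                   
─────────────────────────────────┨                   
00000000  68 d3 d3 d3 d3 d3 d3 d3┃                   
00000010  7a 7a 7a 7a 7a c6 ee ff┃                   
00000020  a5 f6 14 03 ff ff ff 9d┃                   
00000030  2f 0a aa b6 b6 c7 c9 6d┃                   
00000040  d1 d1 d1 d1 d1 a7 f8 57┃                   
00000050  8b bf 85 00 bc 14 6f 6f┃                   
00000060  f7 f7 95 90 e4 e4 e4 e4┃                   
00000070  5a c2                  ┃                   
                                 ┃                   
                                 ┃                   
                                 ┃                   
                                 ┃                   
                                 ┃                   
                                 ┃                   
                                 ┃                   
━━━━━━━━━━━━━━━━━━━━━━━━━━━━━━━━━┛                   
                                                     
                                                     
                                                     


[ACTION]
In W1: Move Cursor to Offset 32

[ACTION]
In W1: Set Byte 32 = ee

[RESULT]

━━━━━━━━━━━━━━━━━━━━━━━━━━━━━━━━━┓                   
 HexEditor                       ┃                   
─────────────────────────────────┨                   
00000000  68 d3 d3 d3 d3 d3 d3 d3┃                   
00000010  7a 7a 7a 7a 7a c6 ee ff┃                   
00000020  EE f6 14 03 ff ff ff 9d┃                   
00000030  2f 0a aa b6 b6 c7 c9 6d┃                   
00000040  d1 d1 d1 d1 d1 a7 f8 57┃                   
00000050  8b bf 85 00 bc 14 6f 6f┃                   
00000060  f7 f7 95 90 e4 e4 e4 e4┃                   
00000070  5a c2                  ┃                   
                                 ┃                   
                                 ┃                   
                                 ┃                   
                                 ┃                   
                                 ┃                   
                                 ┃                   
                                 ┃                   
━━━━━━━━━━━━━━━━━━━━━━━━━━━━━━━━━┛                   
                                                     
                                                     
                                                     


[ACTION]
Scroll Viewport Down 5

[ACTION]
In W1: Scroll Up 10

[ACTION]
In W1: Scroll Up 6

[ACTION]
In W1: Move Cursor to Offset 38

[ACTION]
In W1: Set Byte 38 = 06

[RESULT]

━━━━━━━━━━━━━━━━━━━━━━━━━━━━━━━━━┓                   
 HexEditor                       ┃                   
─────────────────────────────────┨                   
00000000  68 d3 d3 d3 d3 d3 d3 d3┃                   
00000010  7a 7a 7a 7a 7a c6 ee ff┃                   
00000020  ee f6 14 03 ff ff 06 9d┃                   
00000030  2f 0a aa b6 b6 c7 c9 6d┃                   
00000040  d1 d1 d1 d1 d1 a7 f8 57┃                   
00000050  8b bf 85 00 bc 14 6f 6f┃                   
00000060  f7 f7 95 90 e4 e4 e4 e4┃                   
00000070  5a c2                  ┃                   
                                 ┃                   
                                 ┃                   
                                 ┃                   
                                 ┃                   
                                 ┃                   
                                 ┃                   
                                 ┃                   
━━━━━━━━━━━━━━━━━━━━━━━━━━━━━━━━━┛                   
                                                     
                                                     
                                                     


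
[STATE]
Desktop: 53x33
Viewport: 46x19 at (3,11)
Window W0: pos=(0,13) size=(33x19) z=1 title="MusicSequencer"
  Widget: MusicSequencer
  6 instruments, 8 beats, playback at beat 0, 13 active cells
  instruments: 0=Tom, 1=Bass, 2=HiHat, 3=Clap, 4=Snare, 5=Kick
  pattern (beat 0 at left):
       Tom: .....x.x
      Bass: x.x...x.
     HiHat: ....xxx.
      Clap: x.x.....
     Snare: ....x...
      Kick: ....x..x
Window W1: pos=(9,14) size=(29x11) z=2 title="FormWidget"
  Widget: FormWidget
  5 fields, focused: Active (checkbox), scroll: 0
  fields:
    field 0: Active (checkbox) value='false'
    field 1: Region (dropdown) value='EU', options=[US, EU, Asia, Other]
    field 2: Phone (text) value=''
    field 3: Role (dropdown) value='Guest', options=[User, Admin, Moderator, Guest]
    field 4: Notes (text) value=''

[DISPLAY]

                                              
                                              
━━━━━━━━━━━━━━━━━━━━━━━━━━━━━┓                
usicSe┏━━━━━━━━━━━━━━━━━━━━━━━━━━━┓           
──────┃ FormWidget                ┃           
    ▼1┠───────────────────────────┨           
 Tom··┃> Active:     [ ]          ┃           
Bass█·┃  Region:     [EU        ▼]┃           
iHat··┃  Phone:      [           ]┃           
Clap█·┃  Role:       [Guest     ▼]┃           
nare··┃  Notes:      [           ]┃           
Kick··┃                           ┃           
      ┃                           ┃           
      ┗━━━━━━━━━━━━━━━━━━━━━━━━━━━┛           
                             ┃                
                             ┃                
                             ┃                
                             ┃                
                             ┃                


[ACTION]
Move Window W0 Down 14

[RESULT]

                                              
                                              
                                              
━━━━━━┏━━━━━━━━━━━━━━━━━━━━━━━━━━━┓           
usicSe┃ FormWidget                ┃           
──────┠───────────────────────────┨           
    ▼1┃> Active:     [ ]          ┃           
 Tom··┃  Region:     [EU        ▼]┃           
Bass█·┃  Phone:      [           ]┃           
iHat··┃  Role:       [Guest     ▼]┃           
Clap█·┃  Notes:      [           ]┃           
nare··┃                           ┃           
Kick··┃                           ┃           
      ┗━━━━━━━━━━━━━━━━━━━━━━━━━━━┛           
                             ┃                
                             ┃                
                             ┃                
                             ┃                
                             ┃                


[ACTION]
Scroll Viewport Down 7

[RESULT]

━━━━━━┏━━━━━━━━━━━━━━━━━━━━━━━━━━━┓           
usicSe┃ FormWidget                ┃           
──────┠───────────────────────────┨           
    ▼1┃> Active:     [ ]          ┃           
 Tom··┃  Region:     [EU        ▼]┃           
Bass█·┃  Phone:      [           ]┃           
iHat··┃  Role:       [Guest     ▼]┃           
Clap█·┃  Notes:      [           ]┃           
nare··┃                           ┃           
Kick··┃                           ┃           
      ┗━━━━━━━━━━━━━━━━━━━━━━━━━━━┛           
                             ┃                
                             ┃                
                             ┃                
                             ┃                
                             ┃                
                             ┃                
                             ┃                
━━━━━━━━━━━━━━━━━━━━━━━━━━━━━┛                


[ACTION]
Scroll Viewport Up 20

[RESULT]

                                              
                                              
                                              
                                              
                                              
                                              
                                              
                                              
                                              
                                              
                                              
                                              
                                              
                                              
━━━━━━┏━━━━━━━━━━━━━━━━━━━━━━━━━━━┓           
usicSe┃ FormWidget                ┃           
──────┠───────────────────────────┨           
    ▼1┃> Active:     [ ]          ┃           
 Tom··┃  Region:     [EU        ▼]┃           


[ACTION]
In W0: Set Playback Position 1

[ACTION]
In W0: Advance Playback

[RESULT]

                                              
                                              
                                              
                                              
                                              
                                              
                                              
                                              
                                              
                                              
                                              
                                              
                                              
                                              
━━━━━━┏━━━━━━━━━━━━━━━━━━━━━━━━━━━┓           
usicSe┃ FormWidget                ┃           
──────┠───────────────────────────┨           
    01┃> Active:     [ ]          ┃           
 Tom··┃  Region:     [EU        ▼]┃           
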